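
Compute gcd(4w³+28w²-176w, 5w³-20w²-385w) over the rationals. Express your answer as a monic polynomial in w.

w

By polynomial division,
  4w³+28w²-176w = (4/5)(5w³-20w²-385w) + (44w²+132w)
  5w³-20w²-385w = ((5/44)w-35/44)(44w²+132w) + (-280w)
  44w²+132w = (-(11/70)w-33/70)(-280w) + (0)
Last nonzero remainder: -280w. Dividing through by -280 gives the monic gcd w.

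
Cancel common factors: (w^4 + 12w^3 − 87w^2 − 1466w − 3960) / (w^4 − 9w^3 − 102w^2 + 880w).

(w^2 + 13w + 36)/(w^2 − 8w)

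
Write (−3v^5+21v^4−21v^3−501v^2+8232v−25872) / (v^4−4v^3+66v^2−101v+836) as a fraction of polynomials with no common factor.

By polynomial division,
  −3v^5+21v^4−21v^3−501v^2+8232v−25872 = (−3v+9)(v^4−4v^3+66v^2−101v+836) + (213v^3−1398v^2+11649v−33396)
  v^4−4v^3+66v^2−101v+836 = ((1/213)v+182/15123)(213v^3−1398v^2+11649v−33396) + ((141825/5041)v^2−(425475/5041)v+6240300/5041)
  213v^3−1398v^2+11649v−33396 = ((357911/47275)v−1275373/47275)((141825/5041)v^2−(425475/5041)v+6240300/5041) + (0)
Last nonzero remainder: (141825/5041)v^2−(425475/5041)v+6240300/5041. Dividing through by 141825/5041 gives the monic gcd v^2−3v+44.
Cancel v^2−3v+44 from numerator and denominator to get the reduced form.

(−3v^3+12v^2+147v−588)/(v^2−v+19)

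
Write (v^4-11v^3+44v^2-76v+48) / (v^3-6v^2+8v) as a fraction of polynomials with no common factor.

Apply the Euclidean algorithm:
  v^4-11v^3+44v^2-76v+48 = (v-5)(v^3-6v^2+8v) + (6v^2-36v+48)
  v^3-6v^2+8v = ((1/6)v)(6v^2-36v+48) + (0)
Last nonzero remainder: 6v^2-36v+48. Dividing through by 6 gives the monic gcd v^2-6v+8.
Cancel v^2-6v+8 from numerator and denominator to get the reduced form.

(v^2-5v+6)/(v)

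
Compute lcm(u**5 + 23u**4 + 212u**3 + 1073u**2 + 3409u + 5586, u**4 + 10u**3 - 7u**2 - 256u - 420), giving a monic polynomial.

Repeated division with remainder:
  u**5 + 23u**4 + 212u**3 + 1073u**2 + 3409u + 5586 = (u + 13)(u**4 + 10u**3 - 7u**2 - 256u - 420) + (89u**3 + 1420u**2 + 7157u + 11046)
  u**4 + 10u**3 - 7u**2 - 256u - 420 = ((1/89)u - 530/7921)(89u**3 + 1420u**2 + 7157u + 11046) + ((60180/7921)u**2 + (782340/7921)u + 2527560/7921)
  89u**3 + 1420u**2 + 7157u + 11046 = ((704969/60180)u + 2083223/60180)((60180/7921)u**2 + (782340/7921)u + 2527560/7921) + (0)
Last nonzero remainder: (60180/7921)u**2 + (782340/7921)u + 2527560/7921. Dividing through by 60180/7921 gives the monic gcd u**2 + 13u + 42.
Then lcm(f, g) = f·g / gcd(f, g); expanding and making the result monic gives the answer.

u**7 + 20u**6 + 133u**5 + 207u**4 - 1930u**3 - 15371u**2 - 50848u - 55860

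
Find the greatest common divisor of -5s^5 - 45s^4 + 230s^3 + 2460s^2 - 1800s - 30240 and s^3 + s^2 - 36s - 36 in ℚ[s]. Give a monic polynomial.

Apply the Euclidean algorithm:
  -5s^5 - 45s^4 + 230s^3 + 2460s^2 - 1800s - 30240 = (-5s^2 - 40s + 90)(s^3 + s^2 - 36s - 36) + (750s^2 - 27000)
  s^3 + s^2 - 36s - 36 = ((1/750)s + 1/750)(750s^2 - 27000) + (0)
Last nonzero remainder: 750s^2 - 27000. Dividing through by 750 gives the monic gcd s^2 - 36.

s^2 - 36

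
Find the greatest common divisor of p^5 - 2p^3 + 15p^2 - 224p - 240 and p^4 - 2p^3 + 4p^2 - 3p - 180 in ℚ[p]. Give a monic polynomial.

p^3 - 5p^2 + 19p - 60

Apply the Euclidean algorithm:
  p^5 - 2p^3 + 15p^2 - 224p - 240 = (p + 2)(p^4 - 2p^3 + 4p^2 - 3p - 180) + (-2p^3 + 10p^2 - 38p + 120)
  p^4 - 2p^3 + 4p^2 - 3p - 180 = (-(1/2)p - 3/2)(-2p^3 + 10p^2 - 38p + 120) + (0)
Last nonzero remainder: -2p^3 + 10p^2 - 38p + 120. Dividing through by -2 gives the monic gcd p^3 - 5p^2 + 19p - 60.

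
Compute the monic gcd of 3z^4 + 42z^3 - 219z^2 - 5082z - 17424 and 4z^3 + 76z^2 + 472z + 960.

z^2 + 14z + 48

Euclidean algorithm in ℚ[z]:
  3z^4 + 42z^3 - 219z^2 - 5082z - 17424 = ((3/4)z - 15/4)(4z^3 + 76z^2 + 472z + 960) + (-288z^2 - 4032z - 13824)
  4z^3 + 76z^2 + 472z + 960 = (-(1/72)z - 5/72)(-288z^2 - 4032z - 13824) + (0)
Last nonzero remainder: -288z^2 - 4032z - 13824. Dividing through by -288 gives the monic gcd z^2 + 14z + 48.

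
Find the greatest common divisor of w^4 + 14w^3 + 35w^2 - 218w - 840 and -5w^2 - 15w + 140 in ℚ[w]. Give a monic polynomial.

Apply the Euclidean algorithm:
  w^4 + 14w^3 + 35w^2 - 218w - 840 = (-(1/5)w^2 - (11/5)w - 6)(-5w^2 - 15w + 140) + (0)
Last nonzero remainder: -5w^2 - 15w + 140. Dividing through by -5 gives the monic gcd w^2 + 3w - 28.

w^2 + 3w - 28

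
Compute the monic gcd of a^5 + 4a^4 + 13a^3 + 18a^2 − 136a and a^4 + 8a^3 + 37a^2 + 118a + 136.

Repeated division with remainder:
  a^5 + 4a^4 + 13a^3 + 18a^2 − 136a = (a − 4)(a^4 + 8a^3 + 37a^2 + 118a + 136) + (8a^3 + 48a^2 + 200a + 544)
  a^4 + 8a^3 + 37a^2 + 118a + 136 = ((1/8)a + 1/4)(8a^3 + 48a^2 + 200a + 544) + (0)
Last nonzero remainder: 8a^3 + 48a^2 + 200a + 544. Dividing through by 8 gives the monic gcd a^3 + 6a^2 + 25a + 68.

a^3 + 6a^2 + 25a + 68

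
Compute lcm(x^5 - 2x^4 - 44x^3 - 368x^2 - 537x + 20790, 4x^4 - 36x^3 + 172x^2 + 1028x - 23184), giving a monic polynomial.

x^7 - 9x^6 + 62x^5 - 244x^4 - 2009x^3 - 9307x^2 - 194934x + 1912680

Apply the Euclidean algorithm:
  x^5 - 2x^4 - 44x^3 - 368x^2 - 537x + 20790 = ((1/4)x + 7/4)(4x^4 - 36x^3 + 172x^2 + 1028x - 23184) + (-24x^3 - 926x^2 + 3460x + 61362)
  4x^4 - 36x^3 + 172x^2 + 1028x - 23184 = (-(1/6)x + 571/72)(-24x^3 - 926x^2 + 3460x + 61362) + ((291325/36)x^2 - (291325/18)x - 2039275/4)
  -24x^3 - 926x^2 + 3460x + 61362 = (-(864/291325)x - 35064/291325)((291325/36)x^2 - (291325/18)x - 2039275/4) + (0)
Last nonzero remainder: (291325/36)x^2 - (291325/18)x - 2039275/4. Dividing through by 291325/36 gives the monic gcd x^2 - 2x - 63.
Then lcm(f, g) = f·g / gcd(f, g); expanding and making the result monic gives the answer.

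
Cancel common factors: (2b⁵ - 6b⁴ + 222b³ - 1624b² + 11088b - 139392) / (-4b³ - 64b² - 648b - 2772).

Euclidean algorithm in ℚ[b]:
  2b⁵ - 6b⁴ + 222b³ - 1624b² + 11088b - 139392 = (-(1/2)b² + (19/2)b - 253/2)(-4b³ - 64b² - 648b - 2772) + (-4950b² - 44550b - 490050)
  -4b³ - 64b² - 648b - 2772 = ((2/2475)b + 14/2475)(-4950b² - 44550b - 490050) + (0)
Last nonzero remainder: -4950b² - 44550b - 490050. Dividing through by -4950 gives the monic gcd b² + 9b + 99.
Cancel b² + 9b + 99 from numerator and denominator to get the reduced form.

(-b³ + 12b² - 120b + 704)/(2b + 14)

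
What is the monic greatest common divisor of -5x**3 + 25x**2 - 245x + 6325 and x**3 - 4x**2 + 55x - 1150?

Repeated division with remainder:
  -5x**3 + 25x**2 - 245x + 6325 = (-5)(x**3 - 4x**2 + 55x - 1150) + (5x**2 + 30x + 575)
  x**3 - 4x**2 + 55x - 1150 = ((1/5)x - 2)(5x**2 + 30x + 575) + (0)
Last nonzero remainder: 5x**2 + 30x + 575. Dividing through by 5 gives the monic gcd x**2 + 6x + 115.

x**2 + 6x + 115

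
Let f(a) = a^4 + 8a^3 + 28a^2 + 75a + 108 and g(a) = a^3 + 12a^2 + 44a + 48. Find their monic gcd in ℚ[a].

a + 4

Apply the Euclidean algorithm:
  a^4 + 8a^3 + 28a^2 + 75a + 108 = (a - 4)(a^3 + 12a^2 + 44a + 48) + (32a^2 + 203a + 300)
  a^3 + 12a^2 + 44a + 48 = ((1/32)a + 181/1024)(32a^2 + 203a + 300) + (-(1287/1024)a - 1287/256)
  32a^2 + 203a + 300 = (-(32768/1287)a - 25600/429)(-(1287/1024)a - 1287/256) + (0)
Last nonzero remainder: -(1287/1024)a - 1287/256. Dividing through by -1287/1024 gives the monic gcd a + 4.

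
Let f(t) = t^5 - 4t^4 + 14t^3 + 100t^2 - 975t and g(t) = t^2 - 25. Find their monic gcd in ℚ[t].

By polynomial division,
  t^5 - 4t^4 + 14t^3 + 100t^2 - 975t = (t^3 - 4t^2 + 39t)(t^2 - 25) + (0)
The last nonzero remainder t^2 - 25 is already monic.

t^2 - 25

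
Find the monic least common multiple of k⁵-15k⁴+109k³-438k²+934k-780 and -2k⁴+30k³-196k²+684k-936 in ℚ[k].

Repeated division with remainder:
  k⁵-15k⁴+109k³-438k²+934k-780 = (-(1/2)k)(-2k⁴+30k³-196k²+684k-936) + (11k³-96k²+466k-780)
  -2k⁴+30k³-196k²+684k-936 = (-(2/11)k+138/121)(11k³-96k²+466k-780) + (-(216/121)k²+(1296/121)k-5616/121)
  11k³-96k²+466k-780 = (-(1331/216)k+605/36)(-(216/121)k²+(1296/121)k-5616/121) + (0)
Last nonzero remainder: -(216/121)k²+(1296/121)k-5616/121. Dividing through by -216/121 gives the monic gcd k²-6k+26.
Then lcm(f, g) = f·g / gcd(f, g); expanding and making the result monic gives the answer.

k⁷-24k⁶+262k⁵-1689k⁴+6838k³-17070k²+23832k-14040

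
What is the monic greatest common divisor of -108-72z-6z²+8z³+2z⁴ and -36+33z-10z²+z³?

-3+z

Euclidean algorithm in ℚ[z]:
  2z⁴+8z³-6z²-72z-108 = (2z+28)(z³-10z²+33z-36) + (208z²-924z+900)
  z³-10z²+33z-36 = ((1/208)z-289/10816)(208z²-924z+900) + ((10773/2704)z-32319/2704)
  208z²-924z+900 = ((562432/10773)z-270400/3591)((10773/2704)z-32319/2704) + (0)
Last nonzero remainder: (10773/2704)z-32319/2704. Dividing through by 10773/2704 gives the monic gcd z-3.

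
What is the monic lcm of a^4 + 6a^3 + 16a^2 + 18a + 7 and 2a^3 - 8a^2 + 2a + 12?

a^6 + a^5 - 8a^4 - 26a^3 + 13a^2 + 73a + 42

Apply the Euclidean algorithm:
  a^4 + 6a^3 + 16a^2 + 18a + 7 = ((1/2)a + 5)(2a^3 - 8a^2 + 2a + 12) + (55a^2 + 2a - 53)
  2a^3 - 8a^2 + 2a + 12 = ((2/55)a - 444/3025)(55a^2 + 2a - 53) + ((12768/3025)a + 12768/3025)
  55a^2 + 2a - 53 = ((166375/12768)a - 160325/12768)((12768/3025)a + 12768/3025) + (0)
Last nonzero remainder: (12768/3025)a + 12768/3025. Dividing through by 12768/3025 gives the monic gcd a + 1.
Then lcm(f, g) = f·g / gcd(f, g); expanding and making the result monic gives the answer.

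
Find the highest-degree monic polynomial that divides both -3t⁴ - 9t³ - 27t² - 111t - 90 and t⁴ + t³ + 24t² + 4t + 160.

t² - t + 10

Apply the Euclidean algorithm:
  -3t⁴ - 9t³ - 27t² - 111t - 90 = (-3)(t⁴ + t³ + 24t² + 4t + 160) + (-6t³ + 45t² - 99t + 390)
  t⁴ + t³ + 24t² + 4t + 160 = (-(1/6)t - 17/12)(-6t³ + 45t² - 99t + 390) + ((285/4)t² - (285/4)t + 1425/2)
  -6t³ + 45t² - 99t + 390 = (-(8/95)t + 52/95)((285/4)t² - (285/4)t + 1425/2) + (0)
Last nonzero remainder: (285/4)t² - (285/4)t + 1425/2. Dividing through by 285/4 gives the monic gcd t² - t + 10.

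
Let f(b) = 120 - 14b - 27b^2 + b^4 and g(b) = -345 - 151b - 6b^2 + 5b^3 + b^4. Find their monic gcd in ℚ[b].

Apply the Euclidean algorithm:
  b^4 - 27b^2 - 14b + 120 = (b^4 + 5b^3 - 6b^2 - 151b - 345) + (-5b^3 - 21b^2 + 137b + 465)
  b^4 + 5b^3 - 6b^2 - 151b - 345 = (-(1/5)b - 4/25)(-5b^3 - 21b^2 + 137b + 465) + ((451/25)b^2 - (902/25)b - 1353/5)
  -5b^3 - 21b^2 + 137b + 465 = (-(125/451)b - 775/451)((451/25)b^2 - (902/25)b - 1353/5) + (0)
Last nonzero remainder: (451/25)b^2 - (902/25)b - 1353/5. Dividing through by 451/25 gives the monic gcd b^2 - 2b - 15.

-15 - 2b + b^2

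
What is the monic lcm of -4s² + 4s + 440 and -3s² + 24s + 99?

s³ + 2s² - 113s - 330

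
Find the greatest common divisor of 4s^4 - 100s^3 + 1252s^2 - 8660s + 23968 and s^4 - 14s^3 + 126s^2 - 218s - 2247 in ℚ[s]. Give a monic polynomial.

Apply the Euclidean algorithm:
  4s^4 - 100s^3 + 1252s^2 - 8660s + 23968 = (4)(s^4 - 14s^3 + 126s^2 - 218s - 2247) + (-44s^3 + 748s^2 - 7788s + 32956)
  s^4 - 14s^3 + 126s^2 - 218s - 2247 = (-(1/44)s - 3/44)(-44s^3 + 748s^2 - 7788s + 32956) + (0)
Last nonzero remainder: -44s^3 + 748s^2 - 7788s + 32956. Dividing through by -44 gives the monic gcd s^3 - 17s^2 + 177s - 749.

s^3 - 17s^2 + 177s - 749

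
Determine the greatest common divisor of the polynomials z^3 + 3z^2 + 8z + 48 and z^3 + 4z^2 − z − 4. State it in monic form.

Euclidean algorithm in ℚ[z]:
  z^3 + 3z^2 + 8z + 48 = (z^3 + 4z^2 − z − 4) + (−z^2 + 9z + 52)
  z^3 + 4z^2 − z − 4 = (−z − 13)(−z^2 + 9z + 52) + (168z + 672)
  −z^2 + 9z + 52 = (−(1/168)z + 13/168)(168z + 672) + (0)
Last nonzero remainder: 168z + 672. Dividing through by 168 gives the monic gcd z + 4.

z + 4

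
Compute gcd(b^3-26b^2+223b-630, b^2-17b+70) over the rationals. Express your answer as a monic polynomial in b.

b^2-17b+70

Apply the Euclidean algorithm:
  b^3-26b^2+223b-630 = (b-9)(b^2-17b+70) + (0)
The last nonzero remainder b^2-17b+70 is already monic.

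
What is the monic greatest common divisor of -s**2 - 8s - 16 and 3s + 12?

Euclidean algorithm in ℚ[s]:
  -s**2 - 8s - 16 = (-(1/3)s - 4/3)(3s + 12) + (0)
Last nonzero remainder: 3s + 12. Dividing through by 3 gives the monic gcd s + 4.

s + 4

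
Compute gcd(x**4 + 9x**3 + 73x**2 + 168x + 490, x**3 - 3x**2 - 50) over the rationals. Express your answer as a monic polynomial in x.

Apply the Euclidean algorithm:
  x**4 + 9x**3 + 73x**2 + 168x + 490 = (x + 12)(x**3 - 3x**2 - 50) + (109x**2 + 218x + 1090)
  x**3 - 3x**2 - 50 = ((1/109)x - 5/109)(109x**2 + 218x + 1090) + (0)
Last nonzero remainder: 109x**2 + 218x + 1090. Dividing through by 109 gives the monic gcd x**2 + 2x + 10.

x**2 + 2x + 10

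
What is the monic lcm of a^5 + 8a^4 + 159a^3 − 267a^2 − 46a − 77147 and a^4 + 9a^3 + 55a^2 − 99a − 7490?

a^6 + 18a^5 + 239a^4 + 1323a^3 − 2716a^2 − 77607a − 771470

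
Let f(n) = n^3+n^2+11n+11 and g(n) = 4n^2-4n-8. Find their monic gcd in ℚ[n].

n+1

Apply the Euclidean algorithm:
  n^3+n^2+11n+11 = ((1/4)n+1/2)(4n^2-4n-8) + (15n+15)
  4n^2-4n-8 = ((4/15)n-8/15)(15n+15) + (0)
Last nonzero remainder: 15n+15. Dividing through by 15 gives the monic gcd n+1.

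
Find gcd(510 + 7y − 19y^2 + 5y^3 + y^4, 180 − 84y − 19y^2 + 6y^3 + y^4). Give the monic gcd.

30 + 11y + y^2

By polynomial division,
  y^4 + 5y^3 − 19y^2 + 7y + 510 = (y^4 + 6y^3 − 19y^2 − 84y + 180) + (−y^3 + 91y + 330)
  y^4 + 6y^3 − 19y^2 − 84y + 180 = (−y − 6)(−y^3 + 91y + 330) + (72y^2 + 792y + 2160)
  −y^3 + 91y + 330 = (−(1/72)y + 11/72)(72y^2 + 792y + 2160) + (0)
Last nonzero remainder: 72y^2 + 792y + 2160. Dividing through by 72 gives the monic gcd y^2 + 11y + 30.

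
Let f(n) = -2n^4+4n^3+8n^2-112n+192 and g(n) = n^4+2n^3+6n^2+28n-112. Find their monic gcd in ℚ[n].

By polynomial division,
  -2n^4+4n^3+8n^2-112n+192 = (-2)(n^4+2n^3+6n^2+28n-112) + (8n^3+20n^2-56n-32)
  n^4+2n^3+6n^2+28n-112 = ((1/8)n-1/16)(8n^3+20n^2-56n-32) + ((57/4)n^2+(57/2)n-114)
  8n^3+20n^2-56n-32 = ((32/57)n+16/57)((57/4)n^2+(57/2)n-114) + (0)
Last nonzero remainder: (57/4)n^2+(57/2)n-114. Dividing through by 57/4 gives the monic gcd n^2+2n-8.

n^2+2n-8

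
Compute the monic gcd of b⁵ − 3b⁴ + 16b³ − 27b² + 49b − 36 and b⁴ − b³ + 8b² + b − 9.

b³ − 2b² + 10b − 9

Apply the Euclidean algorithm:
  b⁵ − 3b⁴ + 16b³ − 27b² + 49b − 36 = (b − 2)(b⁴ − b³ + 8b² + b − 9) + (6b³ − 12b² + 60b − 54)
  b⁴ − b³ + 8b² + b − 9 = ((1/6)b + 1/6)(6b³ − 12b² + 60b − 54) + (0)
Last nonzero remainder: 6b³ − 12b² + 60b − 54. Dividing through by 6 gives the monic gcd b³ − 2b² + 10b − 9.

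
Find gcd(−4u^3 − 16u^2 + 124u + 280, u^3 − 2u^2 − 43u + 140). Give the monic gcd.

u^2 + 2u − 35

Repeated division with remainder:
  −4u^3 − 16u^2 + 124u + 280 = (−4)(u^3 − 2u^2 − 43u + 140) + (−24u^2 − 48u + 840)
  u^3 − 2u^2 − 43u + 140 = (−(1/24)u + 1/6)(−24u^2 − 48u + 840) + (0)
Last nonzero remainder: −24u^2 − 48u + 840. Dividing through by −24 gives the monic gcd u^2 + 2u − 35.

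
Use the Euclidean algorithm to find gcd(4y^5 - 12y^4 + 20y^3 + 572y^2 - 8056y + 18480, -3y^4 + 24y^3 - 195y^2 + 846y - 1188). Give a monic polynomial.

y^3 - 5y^2 + 50y - 132

Euclidean algorithm in ℚ[y]:
  4y^5 - 12y^4 + 20y^3 + 572y^2 - 8056y + 18480 = (-(4/3)y - 20/3)(-3y^4 + 24y^3 - 195y^2 + 846y - 1188) + (-80y^3 + 400y^2 - 4000y + 10560)
  -3y^4 + 24y^3 - 195y^2 + 846y - 1188 = ((3/80)y - 9/80)(-80y^3 + 400y^2 - 4000y + 10560) + (0)
Last nonzero remainder: -80y^3 + 400y^2 - 4000y + 10560. Dividing through by -80 gives the monic gcd y^3 - 5y^2 + 50y - 132.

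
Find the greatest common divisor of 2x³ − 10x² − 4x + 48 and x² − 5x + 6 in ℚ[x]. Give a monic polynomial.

Euclidean algorithm in ℚ[x]:
  2x³ − 10x² − 4x + 48 = (2x)(x² − 5x + 6) + (−16x + 48)
  x² − 5x + 6 = (−(1/16)x + 1/8)(−16x + 48) + (0)
Last nonzero remainder: −16x + 48. Dividing through by −16 gives the monic gcd x − 3.

x − 3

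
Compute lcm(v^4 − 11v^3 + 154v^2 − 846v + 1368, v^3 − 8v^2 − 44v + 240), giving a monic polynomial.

v^6 − 15v^5 + 138v^4 − 802v^3 − 4488v^2 + 45288v − 82080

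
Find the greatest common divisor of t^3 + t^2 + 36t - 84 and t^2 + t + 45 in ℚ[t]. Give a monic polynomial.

Apply the Euclidean algorithm:
  t^3 + t^2 + 36t - 84 = (t)(t^2 + t + 45) + (-9t - 84)
  t^2 + t + 45 = (-(1/9)t + 25/27)(-9t - 84) + (1105/9)
  -9t - 84 = (-(81/1105)t - 756/1105)(1105/9) + (0)
The last nonzero remainder is the constant 1105/9, so the polynomials are coprime and gcd = 1.

1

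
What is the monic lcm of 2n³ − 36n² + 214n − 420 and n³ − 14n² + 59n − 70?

n⁴ − 20n³ + 143n² − 424n + 420

Euclidean algorithm in ℚ[n]:
  2n³ − 36n² + 214n − 420 = (2)(n³ − 14n² + 59n − 70) + (−8n² + 96n − 280)
  n³ − 14n² + 59n − 70 = (−(1/8)n + 1/4)(−8n² + 96n − 280) + (0)
Last nonzero remainder: −8n² + 96n − 280. Dividing through by −8 gives the monic gcd n² − 12n + 35.
Then lcm(f, g) = f·g / gcd(f, g); expanding and making the result monic gives the answer.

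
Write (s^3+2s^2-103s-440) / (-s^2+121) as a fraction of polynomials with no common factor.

(-s^2-13s-40)/(s+11)

By polynomial division,
  s^3+2s^2-103s-440 = (-s-2)(-s^2+121) + (18s-198)
  -s^2+121 = (-(1/18)s-11/18)(18s-198) + (0)
Last nonzero remainder: 18s-198. Dividing through by 18 gives the monic gcd s-11.
Cancel s-11 from numerator and denominator to get the reduced form.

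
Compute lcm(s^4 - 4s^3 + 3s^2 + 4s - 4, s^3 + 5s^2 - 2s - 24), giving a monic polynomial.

s^6 + 3s^5 - 13s^4 - 23s^3 + 60s^2 + 20s - 48

By polynomial division,
  s^4 - 4s^3 + 3s^2 + 4s - 4 = (s - 9)(s^3 + 5s^2 - 2s - 24) + (50s^2 + 10s - 220)
  s^3 + 5s^2 - 2s - 24 = ((1/50)s + 12/125)(50s^2 + 10s - 220) + ((36/25)s - 72/25)
  50s^2 + 10s - 220 = ((625/18)s + 1375/18)((36/25)s - 72/25) + (0)
Last nonzero remainder: (36/25)s - 72/25. Dividing through by 36/25 gives the monic gcd s - 2.
Then lcm(f, g) = f·g / gcd(f, g); expanding and making the result monic gives the answer.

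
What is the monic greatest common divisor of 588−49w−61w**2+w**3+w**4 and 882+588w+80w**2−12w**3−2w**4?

−49+w**2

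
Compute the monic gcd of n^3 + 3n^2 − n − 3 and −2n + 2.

Repeated division with remainder:
  n^3 + 3n^2 − n − 3 = (−(1/2)n^2 − 2n − 3/2)(−2n + 2) + (0)
Last nonzero remainder: −2n + 2. Dividing through by −2 gives the monic gcd n − 1.

n − 1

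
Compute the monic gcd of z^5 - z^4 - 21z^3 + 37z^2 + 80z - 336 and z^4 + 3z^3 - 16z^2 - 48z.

Euclidean algorithm in ℚ[z]:
  z^5 - z^4 - 21z^3 + 37z^2 + 80z - 336 = (z - 4)(z^4 + 3z^3 - 16z^2 - 48z) + (7z^3 + 21z^2 - 112z - 336)
  z^4 + 3z^3 - 16z^2 - 48z = ((1/7)z)(7z^3 + 21z^2 - 112z - 336) + (0)
Last nonzero remainder: 7z^3 + 21z^2 - 112z - 336. Dividing through by 7 gives the monic gcd z^3 + 3z^2 - 16z - 48.

z^3 + 3z^2 - 16z - 48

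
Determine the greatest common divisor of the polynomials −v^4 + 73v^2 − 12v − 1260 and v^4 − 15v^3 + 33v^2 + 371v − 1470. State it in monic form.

v^2 − v − 30

Apply the Euclidean algorithm:
  −v^4 + 73v^2 − 12v − 1260 = (−1)(v^4 − 15v^3 + 33v^2 + 371v − 1470) + (−15v^3 + 106v^2 + 359v − 2730)
  v^4 − 15v^3 + 33v^2 + 371v − 1470 = (−(1/15)v + 119/225)(−15v^3 + 106v^2 + 359v − 2730) + ((196/225)v^2 − (196/225)v − 392/15)
  −15v^3 + 106v^2 + 359v − 2730 = (−(3375/196)v + 2925/28)((196/225)v^2 − (196/225)v − 392/15) + (0)
Last nonzero remainder: (196/225)v^2 − (196/225)v − 392/15. Dividing through by 196/225 gives the monic gcd v^2 − v − 30.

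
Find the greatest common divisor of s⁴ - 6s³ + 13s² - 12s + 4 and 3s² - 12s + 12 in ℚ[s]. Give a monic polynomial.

s² - 4s + 4

Apply the Euclidean algorithm:
  s⁴ - 6s³ + 13s² - 12s + 4 = ((1/3)s² - (2/3)s + 1/3)(3s² - 12s + 12) + (0)
Last nonzero remainder: 3s² - 12s + 12. Dividing through by 3 gives the monic gcd s² - 4s + 4.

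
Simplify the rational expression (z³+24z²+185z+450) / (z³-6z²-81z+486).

(z²+15z+50)/(z²-15z+54)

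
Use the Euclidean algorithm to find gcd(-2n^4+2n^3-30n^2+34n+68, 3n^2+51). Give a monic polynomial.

n^2+17

Repeated division with remainder:
  -2n^4+2n^3-30n^2+34n+68 = (-(2/3)n^2+(2/3)n+4/3)(3n^2+51) + (0)
Last nonzero remainder: 3n^2+51. Dividing through by 3 gives the monic gcd n^2+17.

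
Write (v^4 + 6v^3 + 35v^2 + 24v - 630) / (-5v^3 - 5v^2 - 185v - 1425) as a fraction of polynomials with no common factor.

(-v^3 - v^2 - 30v + 126)/(5v^2 - 20v + 285)

Apply the Euclidean algorithm:
  v^4 + 6v^3 + 35v^2 + 24v - 630 = (-(1/5)v - 1)(-5v^3 - 5v^2 - 185v - 1425) + (-7v^2 - 446v - 2055)
  -5v^3 - 5v^2 - 185v - 1425 = ((5/7)v - 2195/49)(-7v^2 - 446v - 2055) + (-(916110/49)v - 4580550/49)
  -7v^2 - 446v - 2055 = ((343/916110)v + 6713/305370)(-(916110/49)v - 4580550/49) + (0)
Last nonzero remainder: -(916110/49)v - 4580550/49. Dividing through by -916110/49 gives the monic gcd v + 5.
Cancel v + 5 from numerator and denominator to get the reduced form.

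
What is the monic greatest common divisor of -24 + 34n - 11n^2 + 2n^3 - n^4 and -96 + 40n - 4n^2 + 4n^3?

-24 + 10n - n^2 + n^3

Euclidean algorithm in ℚ[n]:
  -n^4 + 2n^3 - 11n^2 + 34n - 24 = (-(1/4)n + 1/4)(4n^3 - 4n^2 + 40n - 96) + (0)
Last nonzero remainder: 4n^3 - 4n^2 + 40n - 96. Dividing through by 4 gives the monic gcd n^3 - n^2 + 10n - 24.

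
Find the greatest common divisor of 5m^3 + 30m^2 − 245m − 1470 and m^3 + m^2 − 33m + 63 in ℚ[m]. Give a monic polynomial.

Apply the Euclidean algorithm:
  5m^3 + 30m^2 − 245m − 1470 = (5)(m^3 + m^2 − 33m + 63) + (25m^2 − 80m − 1785)
  m^3 + m^2 − 33m + 63 = ((1/25)m + 21/125)(25m^2 − 80m − 1785) + ((1296/25)m + 9072/25)
  25m^2 − 80m − 1785 = ((625/1296)m − 2125/432)((1296/25)m + 9072/25) + (0)
Last nonzero remainder: (1296/25)m + 9072/25. Dividing through by 1296/25 gives the monic gcd m + 7.

m + 7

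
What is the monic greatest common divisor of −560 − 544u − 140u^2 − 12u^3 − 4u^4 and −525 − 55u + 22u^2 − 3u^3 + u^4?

35 − u + u^2

By polynomial division,
  −4u^4 − 12u^3 − 140u^2 − 544u − 560 = (−4)(u^4 − 3u^3 + 22u^2 − 55u − 525) + (−24u^3 − 52u^2 − 764u − 2660)
  u^4 − 3u^3 + 22u^2 − 55u − 525 = (−(1/24)u + 31/144)(−24u^3 − 52u^2 − 764u − 2660) + ((49/36)u^2 − (49/36)u + 1715/36)
  −24u^3 − 52u^2 − 764u − 2660 = (−(864/49)u − 2736/49)((49/36)u^2 − (49/36)u + 1715/36) + (0)
Last nonzero remainder: (49/36)u^2 − (49/36)u + 1715/36. Dividing through by 49/36 gives the monic gcd u^2 − u + 35.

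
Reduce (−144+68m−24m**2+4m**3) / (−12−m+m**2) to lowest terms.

(36−8m+4m**2)/(3+m)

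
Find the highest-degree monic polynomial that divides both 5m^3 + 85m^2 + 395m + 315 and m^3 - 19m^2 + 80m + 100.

m + 1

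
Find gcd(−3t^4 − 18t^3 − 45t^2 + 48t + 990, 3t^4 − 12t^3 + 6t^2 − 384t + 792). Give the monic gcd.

t^2 + 4t + 22

By polynomial division,
  −3t^4 − 18t^3 − 45t^2 + 48t + 990 = (−1)(3t^4 − 12t^3 + 6t^2 − 384t + 792) + (−30t^3 − 39t^2 − 336t + 1782)
  3t^4 − 12t^3 + 6t^2 − 384t + 792 = (−(1/10)t + 53/100)(−30t^3 − 39t^2 − 336t + 1782) + (−(693/100)t^2 − (693/25)t − 7623/50)
  −30t^3 − 39t^2 − 336t + 1782 = ((1000/231)t − 900/77)(−(693/100)t^2 − (693/25)t − 7623/50) + (0)
Last nonzero remainder: −(693/100)t^2 − (693/25)t − 7623/50. Dividing through by −693/100 gives the monic gcd t^2 + 4t + 22.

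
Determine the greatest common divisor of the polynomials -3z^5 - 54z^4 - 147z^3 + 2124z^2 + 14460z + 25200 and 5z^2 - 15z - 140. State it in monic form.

Repeated division with remainder:
  -3z^5 - 54z^4 - 147z^3 + 2124z^2 + 14460z + 25200 = (-(3/5)z^3 - (63/5)z^2 - 84z - 180)(5z^2 - 15z - 140) + (0)
Last nonzero remainder: 5z^2 - 15z - 140. Dividing through by 5 gives the monic gcd z^2 - 3z - 28.

z^2 - 3z - 28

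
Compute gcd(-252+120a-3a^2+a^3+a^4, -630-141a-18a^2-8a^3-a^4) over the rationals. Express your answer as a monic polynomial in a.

126+3a+3a^2+a^3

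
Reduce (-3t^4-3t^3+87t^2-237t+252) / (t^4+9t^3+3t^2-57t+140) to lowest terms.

Apply the Euclidean algorithm:
  -3t^4-3t^3+87t^2-237t+252 = (-3)(t^4+9t^3+3t^2-57t+140) + (24t^3+96t^2-408t+672)
  t^4+9t^3+3t^2-57t+140 = ((1/24)t+5/24)(24t^3+96t^2-408t+672) + (0)
Last nonzero remainder: 24t^3+96t^2-408t+672. Dividing through by 24 gives the monic gcd t^3+4t^2-17t+28.
Cancel t^3+4t^2-17t+28 from numerator and denominator to get the reduced form.

(-3t+9)/(t+5)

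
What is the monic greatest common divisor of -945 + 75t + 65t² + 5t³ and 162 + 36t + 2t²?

9 + t

Euclidean algorithm in ℚ[t]:
  5t³ + 65t² + 75t - 945 = ((5/2)t - 25/2)(2t² + 36t + 162) + (120t + 1080)
  2t² + 36t + 162 = ((1/60)t + 3/20)(120t + 1080) + (0)
Last nonzero remainder: 120t + 1080. Dividing through by 120 gives the monic gcd t + 9.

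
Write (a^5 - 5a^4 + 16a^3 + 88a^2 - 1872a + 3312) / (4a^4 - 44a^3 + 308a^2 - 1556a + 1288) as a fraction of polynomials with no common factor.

(a^3 - 2a^2 - 36a + 72)/(4a^2 - 32a + 28)

Euclidean algorithm in ℚ[a]:
  a^5 - 5a^4 + 16a^3 + 88a^2 - 1872a + 3312 = ((1/4)a + 3/2)(4a^4 - 44a^3 + 308a^2 - 1556a + 1288) + (5a^3 + 15a^2 + 140a + 1380)
  4a^4 - 44a^3 + 308a^2 - 1556a + 1288 = ((4/5)a - 56/5)(5a^3 + 15a^2 + 140a + 1380) + (364a^2 - 1092a + 16744)
  5a^3 + 15a^2 + 140a + 1380 = ((5/364)a + 15/182)(364a^2 - 1092a + 16744) + (0)
Last nonzero remainder: 364a^2 - 1092a + 16744. Dividing through by 364 gives the monic gcd a^2 - 3a + 46.
Cancel a^2 - 3a + 46 from numerator and denominator to get the reduced form.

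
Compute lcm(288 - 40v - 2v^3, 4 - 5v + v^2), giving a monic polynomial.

Repeated division with remainder:
  -2v^3 - 40v + 288 = (-2v - 10)(v^2 - 5v + 4) + (-82v + 328)
  v^2 - 5v + 4 = (-(1/82)v + 1/82)(-82v + 328) + (0)
Last nonzero remainder: -82v + 328. Dividing through by -82 gives the monic gcd v - 4.
Then lcm(f, g) = f·g / gcd(f, g); expanding and making the result monic gives the answer.

144 - 164v + 20v^2 - v^3 + v^4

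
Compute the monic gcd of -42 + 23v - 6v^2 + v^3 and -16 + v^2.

1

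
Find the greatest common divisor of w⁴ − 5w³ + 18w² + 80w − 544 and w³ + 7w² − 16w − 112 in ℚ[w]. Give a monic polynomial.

By polynomial division,
  w⁴ − 5w³ + 18w² + 80w − 544 = (w − 12)(w³ + 7w² − 16w − 112) + (118w² − 1888)
  w³ + 7w² − 16w − 112 = ((1/118)w + 7/118)(118w² − 1888) + (0)
Last nonzero remainder: 118w² − 1888. Dividing through by 118 gives the monic gcd w² − 16.

w² − 16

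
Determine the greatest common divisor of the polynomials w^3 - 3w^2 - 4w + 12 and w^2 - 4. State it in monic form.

w^2 - 4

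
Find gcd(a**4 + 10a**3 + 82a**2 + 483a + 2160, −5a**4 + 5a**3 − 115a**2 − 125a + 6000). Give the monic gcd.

Repeated division with remainder:
  a**4 + 10a**3 + 82a**2 + 483a + 2160 = (−1/5)(−5a**4 + 5a**3 − 115a**2 − 125a + 6000) + (11a**3 + 59a**2 + 458a + 3360)
  −5a**4 + 5a**3 − 115a**2 − 125a + 6000 = (−(5/11)a + 350/121)(11a**3 + 59a**2 + 458a + 3360) + (−(9375/121)a**2 + (9375/121)a − 450000/121)
  11a**3 + 59a**2 + 458a + 3360 = (−(1331/9375)a − 1694/1875)(−(9375/121)a**2 + (9375/121)a − 450000/121) + (0)
Last nonzero remainder: −(9375/121)a**2 + (9375/121)a − 450000/121. Dividing through by −9375/121 gives the monic gcd a**2 − a + 48.

a**2 − a + 48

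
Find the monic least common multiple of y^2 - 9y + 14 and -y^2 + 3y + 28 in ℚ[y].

y^3 - 5y^2 - 22y + 56

By polynomial division,
  y^2 - 9y + 14 = (-1)(-y^2 + 3y + 28) + (-6y + 42)
  -y^2 + 3y + 28 = ((1/6)y + 2/3)(-6y + 42) + (0)
Last nonzero remainder: -6y + 42. Dividing through by -6 gives the monic gcd y - 7.
Then lcm(f, g) = f·g / gcd(f, g); expanding and making the result monic gives the answer.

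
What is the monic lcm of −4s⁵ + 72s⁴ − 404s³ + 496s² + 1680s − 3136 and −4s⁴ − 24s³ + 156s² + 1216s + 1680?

Euclidean algorithm in ℚ[s]:
  −4s⁵ + 72s⁴ − 404s³ + 496s² + 1680s − 3136 = (s − 24)(−4s⁴ − 24s³ + 156s² + 1216s + 1680) + (−1136s³ + 3024s² + 29184s + 37184)
  −4s⁴ − 24s³ + 156s² + 1216s + 1680 = ((1/284)s + 615/20164)(−1136s³ + 3024s² + 29184s + 37184) + (−(196560/5041)s² + (982800/5041)s + 2751840/5041)
  −1136s³ + 3024s² + 29184s + 37184 = ((357911/12285)s + 836806/12285)(−(196560/5041)s² + (982800/5041)s + 2751840/5041) + (0)
Last nonzero remainder: −(196560/5041)s² + (982800/5041)s + 2751840/5041. Dividing through by −196560/5041 gives the monic gcd s² − 5s − 14.
Then lcm(f, g) = f·g / gcd(f, g); expanding and making the result monic gives the answer.

s⁷ − 7s⁶ − 67s⁵ + 447s⁴ + 1246s³ − 7556s² − 3976s + 23520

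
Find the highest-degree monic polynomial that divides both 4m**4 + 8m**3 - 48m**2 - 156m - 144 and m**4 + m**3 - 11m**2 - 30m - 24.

m**3 - m**2 - 9m - 12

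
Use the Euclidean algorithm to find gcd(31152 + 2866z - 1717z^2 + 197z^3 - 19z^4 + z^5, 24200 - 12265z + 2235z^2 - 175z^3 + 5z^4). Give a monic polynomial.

Repeated division with remainder:
  z^5 - 19z^4 + 197z^3 - 1717z^2 + 2866z + 31152 = ((1/5)z + 16/5)(5z^4 - 175z^3 + 2235z^2 - 12265z + 24200) + (310z^3 - 6416z^2 + 37274z - 46288)
  5z^4 - 175z^3 + 2235z^2 - 12265z + 24200 = ((1/62)z - 2217/9610)(310z^3 - 6416z^2 + 37274z - 46288) + ((738304/4805)z^2 - (14027776/4805)z + 64970752/4805)
  310z^3 - 6416z^2 + 37274z - 46288 = ((744775/369152)z - 1263715/369152)((738304/4805)z^2 - (14027776/4805)z + 64970752/4805) + (0)
Last nonzero remainder: (738304/4805)z^2 - (14027776/4805)z + 64970752/4805. Dividing through by 738304/4805 gives the monic gcd z^2 - 19z + 88.

88 - 19z + z^2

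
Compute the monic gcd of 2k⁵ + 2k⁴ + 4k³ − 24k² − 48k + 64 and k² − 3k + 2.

k² − 3k + 2

Euclidean algorithm in ℚ[k]:
  2k⁵ + 2k⁴ + 4k³ − 24k² − 48k + 64 = (2k³ + 8k² + 24k + 32)(k² − 3k + 2) + (0)
The last nonzero remainder k² − 3k + 2 is already monic.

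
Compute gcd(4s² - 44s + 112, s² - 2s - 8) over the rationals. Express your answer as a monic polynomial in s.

s - 4

Repeated division with remainder:
  4s² - 44s + 112 = (4)(s² - 2s - 8) + (-36s + 144)
  s² - 2s - 8 = (-(1/36)s - 1/18)(-36s + 144) + (0)
Last nonzero remainder: -36s + 144. Dividing through by -36 gives the monic gcd s - 4.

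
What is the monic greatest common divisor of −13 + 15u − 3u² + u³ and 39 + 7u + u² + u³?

13 − 2u + u²

Repeated division with remainder:
  u³ − 3u² + 15u − 13 = (u³ + u² + 7u + 39) + (−4u² + 8u − 52)
  u³ + u² + 7u + 39 = (−(1/4)u − 3/4)(−4u² + 8u − 52) + (0)
Last nonzero remainder: −4u² + 8u − 52. Dividing through by −4 gives the monic gcd u² − 2u + 13.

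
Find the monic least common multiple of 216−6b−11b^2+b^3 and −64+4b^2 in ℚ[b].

Apply the Euclidean algorithm:
  b^3−11b^2−6b+216 = ((1/4)b−11/4)(4b^2−64) + (10b+40)
  4b^2−64 = ((2/5)b−8/5)(10b+40) + (0)
Last nonzero remainder: 10b+40. Dividing through by 10 gives the monic gcd b+4.
Then lcm(f, g) = f·g / gcd(f, g); expanding and making the result monic gives the answer.

−864+240b+38b^2−15b^3+b^4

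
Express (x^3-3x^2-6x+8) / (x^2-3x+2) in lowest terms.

(x^2-2x-8)/(x-2)

Apply the Euclidean algorithm:
  x^3-3x^2-6x+8 = (x)(x^2-3x+2) + (-8x+8)
  x^2-3x+2 = (-(1/8)x+1/4)(-8x+8) + (0)
Last nonzero remainder: -8x+8. Dividing through by -8 gives the monic gcd x-1.
Cancel x-1 from numerator and denominator to get the reduced form.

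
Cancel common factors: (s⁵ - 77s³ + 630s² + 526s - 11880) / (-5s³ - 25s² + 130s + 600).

(-s³ - s² + 56s - 594)/(5s + 30)

Repeated division with remainder:
  s⁵ - 77s³ + 630s² + 526s - 11880 = (-(1/5)s² + s + 26/5)(-5s³ - 25s² + 130s + 600) + (750s² - 750s - 15000)
  -5s³ - 25s² + 130s + 600 = (-(1/150)s - 1/25)(750s² - 750s - 15000) + (0)
Last nonzero remainder: 750s² - 750s - 15000. Dividing through by 750 gives the monic gcd s² - s - 20.
Cancel s² - s - 20 from numerator and denominator to get the reduced form.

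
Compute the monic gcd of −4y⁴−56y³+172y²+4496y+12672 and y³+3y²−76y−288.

y³+3y²−76y−288

By polynomial division,
  −4y⁴−56y³+172y²+4496y+12672 = (−4y−44)(y³+3y²−76y−288) + (0)
The last nonzero remainder y³+3y²−76y−288 is already monic.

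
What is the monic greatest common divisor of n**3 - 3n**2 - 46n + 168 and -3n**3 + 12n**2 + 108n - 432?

By polynomial division,
  n**3 - 3n**2 - 46n + 168 = (-1/3)(-3n**3 + 12n**2 + 108n - 432) + (n**2 - 10n + 24)
  -3n**3 + 12n**2 + 108n - 432 = (-3n - 18)(n**2 - 10n + 24) + (0)
The last nonzero remainder n**2 - 10n + 24 is already monic.

n**2 - 10n + 24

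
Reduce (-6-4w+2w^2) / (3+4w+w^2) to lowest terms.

(-6+2w)/(3+w)

Repeated division with remainder:
  2w^2-4w-6 = (2)(w^2+4w+3) + (-12w-12)
  w^2+4w+3 = (-(1/12)w-1/4)(-12w-12) + (0)
Last nonzero remainder: -12w-12. Dividing through by -12 gives the monic gcd w+1.
Cancel w+1 from numerator and denominator to get the reduced form.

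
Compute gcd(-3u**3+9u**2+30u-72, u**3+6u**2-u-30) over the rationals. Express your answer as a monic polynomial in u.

u**2+u-6

Apply the Euclidean algorithm:
  -3u**3+9u**2+30u-72 = (-3)(u**3+6u**2-u-30) + (27u**2+27u-162)
  u**3+6u**2-u-30 = ((1/27)u+5/27)(27u**2+27u-162) + (0)
Last nonzero remainder: 27u**2+27u-162. Dividing through by 27 gives the monic gcd u**2+u-6.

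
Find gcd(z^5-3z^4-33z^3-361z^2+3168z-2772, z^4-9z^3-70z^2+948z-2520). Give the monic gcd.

z^2-13z+42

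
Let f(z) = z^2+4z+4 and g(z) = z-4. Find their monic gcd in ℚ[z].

1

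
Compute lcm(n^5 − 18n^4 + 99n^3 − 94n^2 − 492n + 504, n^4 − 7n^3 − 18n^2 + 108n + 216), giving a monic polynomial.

n^6 − 15n^5 + 45n^4 + 203n^3 − 774n^2 − 972n + 1512

Euclidean algorithm in ℚ[n]:
  n^5 − 18n^4 + 99n^3 − 94n^2 − 492n + 504 = (n − 11)(n^4 − 7n^3 − 18n^2 + 108n + 216) + (40n^3 − 400n^2 + 480n + 2880)
  n^4 − 7n^3 − 18n^2 + 108n + 216 = ((1/40)n + 3/40)(40n^3 − 400n^2 + 480n + 2880) + (0)
Last nonzero remainder: 40n^3 − 400n^2 + 480n + 2880. Dividing through by 40 gives the monic gcd n^3 − 10n^2 + 12n + 72.
Then lcm(f, g) = f·g / gcd(f, g); expanding and making the result monic gives the answer.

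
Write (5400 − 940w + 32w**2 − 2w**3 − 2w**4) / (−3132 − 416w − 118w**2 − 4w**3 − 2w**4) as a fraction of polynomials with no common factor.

(−50 + 5w + w**2)/(29 + 6w + w**2)

Repeated division with remainder:
  −2w**4 − 2w**3 + 32w**2 − 940w + 5400 = (−2w**4 − 4w**3 − 118w**2 − 416w − 3132) + (2w**3 + 150w**2 − 524w + 8532)
  −2w**4 − 4w**3 − 118w**2 − 416w − 3132 = (−w + 73)(2w**3 + 150w**2 − 524w + 8532) + (−11592w**2 + 46368w − 625968)
  2w**3 + 150w**2 − 524w + 8532 = (−(1/5796)w − 79/5796)(−11592w**2 + 46368w − 625968) + (0)
Last nonzero remainder: −11592w**2 + 46368w − 625968. Dividing through by −11592 gives the monic gcd w**2 − 4w + 54.
Cancel w**2 − 4w + 54 from numerator and denominator to get the reduced form.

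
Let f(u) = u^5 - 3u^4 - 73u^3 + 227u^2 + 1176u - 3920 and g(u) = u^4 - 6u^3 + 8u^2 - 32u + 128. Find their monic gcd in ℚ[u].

u^2 - 8u + 16

Euclidean algorithm in ℚ[u]:
  u^5 - 3u^4 - 73u^3 + 227u^2 + 1176u - 3920 = (u + 3)(u^4 - 6u^3 + 8u^2 - 32u + 128) + (-63u^3 + 235u^2 + 1144u - 4304)
  u^4 - 6u^3 + 8u^2 - 32u + 128 = (-(1/63)u + 143/3969)(-63u^3 + 235u^2 + 1144u - 4304) + ((70219/3969)u^2 - (561752/3969)u + 1123504/3969)
  -63u^3 + 235u^2 + 1144u - 4304 = (-(250047/70219)u - 1067661/70219)((70219/3969)u^2 - (561752/3969)u + 1123504/3969) + (0)
Last nonzero remainder: (70219/3969)u^2 - (561752/3969)u + 1123504/3969. Dividing through by 70219/3969 gives the monic gcd u^2 - 8u + 16.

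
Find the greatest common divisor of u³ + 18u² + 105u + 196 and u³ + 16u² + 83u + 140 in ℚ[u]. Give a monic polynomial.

Repeated division with remainder:
  u³ + 18u² + 105u + 196 = (u³ + 16u² + 83u + 140) + (2u² + 22u + 56)
  u³ + 16u² + 83u + 140 = ((1/2)u + 5/2)(2u² + 22u + 56) + (0)
Last nonzero remainder: 2u² + 22u + 56. Dividing through by 2 gives the monic gcd u² + 11u + 28.

u² + 11u + 28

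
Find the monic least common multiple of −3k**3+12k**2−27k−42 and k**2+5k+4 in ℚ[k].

Euclidean algorithm in ℚ[k]:
  −3k**3+12k**2−27k−42 = (−3k+27)(k**2+5k+4) + (−150k−150)
  k**2+5k+4 = (−(1/150)k−2/75)(−150k−150) + (0)
Last nonzero remainder: −150k−150. Dividing through by −150 gives the monic gcd k+1.
Then lcm(f, g) = f·g / gcd(f, g); expanding and making the result monic gives the answer.

k**4−7k**2+50k+56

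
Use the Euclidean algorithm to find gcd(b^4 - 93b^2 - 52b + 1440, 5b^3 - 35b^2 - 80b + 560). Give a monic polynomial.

b - 4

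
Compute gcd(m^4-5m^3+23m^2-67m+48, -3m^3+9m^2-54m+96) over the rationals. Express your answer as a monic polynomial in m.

m^2-m+16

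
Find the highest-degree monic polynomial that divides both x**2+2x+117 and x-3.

1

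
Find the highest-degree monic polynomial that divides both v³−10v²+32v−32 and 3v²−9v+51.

1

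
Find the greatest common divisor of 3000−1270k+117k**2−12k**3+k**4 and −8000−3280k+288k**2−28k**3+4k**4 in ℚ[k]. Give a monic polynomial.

By polynomial division,
  k**4−12k**3+117k**2−1270k+3000 = (1/4)(4k**4−28k**3+288k**2−3280k−8000) + (−5k**3+45k**2−450k+5000)
  4k**4−28k**3+288k**2−3280k−8000 = (−(4/5)k−8/5)(−5k**3+45k**2−450k+5000) + (0)
Last nonzero remainder: −5k**3+45k**2−450k+5000. Dividing through by −5 gives the monic gcd k**3−9k**2+90k−1000.

−1000+90k−9k**2+k**3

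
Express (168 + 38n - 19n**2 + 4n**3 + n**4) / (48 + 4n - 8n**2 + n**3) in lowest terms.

(84 - 23n + 2n**2 + n**3)/(24 - 10n + n**2)

Euclidean algorithm in ℚ[n]:
  n**4 + 4n**3 - 19n**2 + 38n + 168 = (n + 12)(n**3 - 8n**2 + 4n + 48) + (73n**2 - 58n - 408)
  n**3 - 8n**2 + 4n + 48 = ((1/73)n - 526/5329)(73n**2 - 58n - 408) + ((20592/5329)n + 41184/5329)
  73n**2 - 58n - 408 = ((389017/20592)n - 90593/1716)((20592/5329)n + 41184/5329) + (0)
Last nonzero remainder: (20592/5329)n + 41184/5329. Dividing through by 20592/5329 gives the monic gcd n + 2.
Cancel n + 2 from numerator and denominator to get the reduced form.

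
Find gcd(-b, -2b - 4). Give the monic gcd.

1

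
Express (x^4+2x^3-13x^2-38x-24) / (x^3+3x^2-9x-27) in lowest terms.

(x^3-x^2-10x-8)/(x^2-9)

Apply the Euclidean algorithm:
  x^4+2x^3-13x^2-38x-24 = (x-1)(x^3+3x^2-9x-27) + (-x^2-20x-51)
  x^3+3x^2-9x-27 = (-x+17)(-x^2-20x-51) + (280x+840)
  -x^2-20x-51 = (-(1/280)x-17/280)(280x+840) + (0)
Last nonzero remainder: 280x+840. Dividing through by 280 gives the monic gcd x+3.
Cancel x+3 from numerator and denominator to get the reduced form.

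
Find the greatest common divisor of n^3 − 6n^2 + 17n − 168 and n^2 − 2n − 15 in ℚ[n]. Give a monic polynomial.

1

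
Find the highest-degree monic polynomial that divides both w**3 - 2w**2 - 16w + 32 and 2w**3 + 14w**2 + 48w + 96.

w + 4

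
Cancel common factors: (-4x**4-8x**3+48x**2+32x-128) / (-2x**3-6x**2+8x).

By polynomial division,
  -4x**4-8x**3+48x**2+32x-128 = (2x-2)(-2x**3-6x**2+8x) + (20x**2+48x-128)
  -2x**3-6x**2+8x = (-(1/10)x-3/50)(20x**2+48x-128) + (-(48/25)x-192/25)
  20x**2+48x-128 = (-(125/12)x+50/3)(-(48/25)x-192/25) + (0)
Last nonzero remainder: -(48/25)x-192/25. Dividing through by -48/25 gives the monic gcd x+4.
Cancel x+4 from numerator and denominator to get the reduced form.

(2x**3-4x**2-8x+16)/(x**2-x)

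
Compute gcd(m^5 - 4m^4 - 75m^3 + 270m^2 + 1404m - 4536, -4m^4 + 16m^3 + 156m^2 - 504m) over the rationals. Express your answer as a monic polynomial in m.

m^3 - 4m^2 - 39m + 126

Repeated division with remainder:
  m^5 - 4m^4 - 75m^3 + 270m^2 + 1404m - 4536 = (-(1/4)m)(-4m^4 + 16m^3 + 156m^2 - 504m) + (-36m^3 + 144m^2 + 1404m - 4536)
  -4m^4 + 16m^3 + 156m^2 - 504m = ((1/9)m)(-36m^3 + 144m^2 + 1404m - 4536) + (0)
Last nonzero remainder: -36m^3 + 144m^2 + 1404m - 4536. Dividing through by -36 gives the monic gcd m^3 - 4m^2 - 39m + 126.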